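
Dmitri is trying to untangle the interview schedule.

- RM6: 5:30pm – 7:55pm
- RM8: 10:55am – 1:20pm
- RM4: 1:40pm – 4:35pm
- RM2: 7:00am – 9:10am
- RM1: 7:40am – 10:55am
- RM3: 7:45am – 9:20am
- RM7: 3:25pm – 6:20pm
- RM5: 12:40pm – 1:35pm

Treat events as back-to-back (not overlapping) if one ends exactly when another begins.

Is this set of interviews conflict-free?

No

Sorted by start: RM2, RM1, RM3, RM8, RM5, RM4, RM7, RM6.
RM1 starts before RM2 ends → RM2 and RM1 overlap.
That's a conflict, so the schedule is not conflict-free.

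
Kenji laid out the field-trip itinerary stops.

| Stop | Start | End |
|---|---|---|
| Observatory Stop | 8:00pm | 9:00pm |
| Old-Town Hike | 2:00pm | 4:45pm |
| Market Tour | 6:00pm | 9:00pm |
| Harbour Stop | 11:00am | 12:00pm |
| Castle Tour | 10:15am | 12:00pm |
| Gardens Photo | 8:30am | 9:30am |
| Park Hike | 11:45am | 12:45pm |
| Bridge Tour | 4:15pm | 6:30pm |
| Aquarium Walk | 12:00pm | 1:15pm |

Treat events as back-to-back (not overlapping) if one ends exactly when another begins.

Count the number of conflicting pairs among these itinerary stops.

Sorted by start: Gardens Photo, Castle Tour, Harbour Stop, Park Hike, Aquarium Walk, Old-Town Hike, Bridge Tour, Market Tour, Observatory Stop.
Castle Tour starts after Gardens Photo ends, so nothing later overlaps Gardens Photo either.
Harbour Stop starts before Castle Tour ends → Castle Tour and Harbour Stop overlap.
Park Hike starts before Castle Tour ends → Castle Tour and Park Hike overlap.
Aquarium Walk starts exactly when Castle Tour ends (back-to-back, no overlap), so nothing later overlaps Castle Tour either.
Park Hike starts before Harbour Stop ends → Harbour Stop and Park Hike overlap.
Aquarium Walk starts exactly when Harbour Stop ends (back-to-back, no overlap), so nothing later overlaps Harbour Stop either.
Aquarium Walk starts before Park Hike ends → Park Hike and Aquarium Walk overlap.
Old-Town Hike starts after Park Hike ends, so nothing later overlaps Park Hike either.
Old-Town Hike starts after Aquarium Walk ends, so nothing later overlaps Aquarium Walk either.
Bridge Tour starts before Old-Town Hike ends → Old-Town Hike and Bridge Tour overlap.
Market Tour starts after Old-Town Hike ends, so nothing later overlaps Old-Town Hike either.
Market Tour starts before Bridge Tour ends → Bridge Tour and Market Tour overlap.
Observatory Stop starts after Bridge Tour ends.
Observatory Stop starts before Market Tour ends → Market Tour and Observatory Stop overlap.
Overlapping pairs: Aquarium Walk & Park Hike, Bridge Tour & Market Tour, Bridge Tour & Old-Town Hike, Castle Tour & Harbour Stop, Castle Tour & Park Hike, Harbour Stop & Park Hike, Market Tour & Observatory Stop — 7 in total.

7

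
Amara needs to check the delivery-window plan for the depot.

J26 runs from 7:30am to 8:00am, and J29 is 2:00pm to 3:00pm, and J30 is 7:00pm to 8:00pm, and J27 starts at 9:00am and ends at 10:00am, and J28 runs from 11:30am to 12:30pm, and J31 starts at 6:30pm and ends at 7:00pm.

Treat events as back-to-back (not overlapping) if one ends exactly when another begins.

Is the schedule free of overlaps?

Sorted by start: J26, J27, J28, J29, J31, J30.
J27 starts after J26 ends, so J26 has no further overlaps.
J28 starts after J27 ends, so J27 has no further overlaps.
J29 starts after J28 ends, so J28 has no further overlaps.
J31 starts after J29 ends, so J29 has no further overlaps.
J30 starts exactly when J31 ends (back-to-back, no overlap).
Every pair is clear; the schedule has no overlaps.

Yes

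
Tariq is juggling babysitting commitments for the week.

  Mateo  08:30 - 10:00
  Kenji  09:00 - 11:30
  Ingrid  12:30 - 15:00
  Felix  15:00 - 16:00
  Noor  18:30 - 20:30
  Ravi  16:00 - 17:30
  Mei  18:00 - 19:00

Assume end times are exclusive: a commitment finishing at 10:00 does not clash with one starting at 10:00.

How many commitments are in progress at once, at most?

2

Walk through starts and ends in time order (an end at T is processed before a start at T):
08:30 start Mateo → 1
09:00 start Kenji → 2
10:00 end Mateo → 1
11:30 end Kenji → 0
12:30 start Ingrid → 1
15:00 end Ingrid → 0
15:00 start Felix → 1
16:00 end Felix → 0
16:00 start Ravi → 1
17:30 end Ravi → 0
18:00 start Mei → 1
18:30 start Noor → 2
19:00 end Mei → 1
20:30 end Noor → 0
Peak is 2, at 09:00 (Kenji, Mateo).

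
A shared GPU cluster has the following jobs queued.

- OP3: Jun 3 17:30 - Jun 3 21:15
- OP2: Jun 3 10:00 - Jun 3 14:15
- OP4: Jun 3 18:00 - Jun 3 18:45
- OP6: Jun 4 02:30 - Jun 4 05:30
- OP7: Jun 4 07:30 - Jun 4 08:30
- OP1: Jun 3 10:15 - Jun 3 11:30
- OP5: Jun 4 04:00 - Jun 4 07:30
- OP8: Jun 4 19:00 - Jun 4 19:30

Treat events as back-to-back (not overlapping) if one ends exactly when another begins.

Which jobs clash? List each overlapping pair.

Check each pair: they overlap iff neither finishes before the other starts.
Sorted by start: OP2, OP1, OP3, OP4, OP6, OP5, OP7, OP8.
OP1 starts before OP2 ends → OP2 and OP1 overlap.
OP3 starts after OP2 ends — done with OP2.
OP3 starts after OP1 ends — done with OP1.
OP4 starts before OP3 ends → OP3 and OP4 overlap.
OP6 starts after OP3 ends — done with OP3.
OP6 starts after OP4 ends — done with OP4.
OP5 starts before OP6 ends → OP6 and OP5 overlap.
OP7 starts after OP6 ends — done with OP6.
OP7 starts exactly when OP5 ends (back-to-back, no overlap) — done with OP5.
OP8 starts after OP7 ends.

OP1 & OP2, OP3 & OP4, OP5 & OP6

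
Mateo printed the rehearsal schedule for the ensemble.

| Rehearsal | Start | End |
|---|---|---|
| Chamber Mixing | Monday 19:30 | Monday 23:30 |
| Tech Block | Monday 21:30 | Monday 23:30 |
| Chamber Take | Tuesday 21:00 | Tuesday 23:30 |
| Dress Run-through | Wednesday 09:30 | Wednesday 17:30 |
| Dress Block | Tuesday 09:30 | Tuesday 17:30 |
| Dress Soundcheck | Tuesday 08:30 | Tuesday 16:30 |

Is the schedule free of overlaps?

Sorted by start: Chamber Mixing, Tech Block, Dress Soundcheck, Dress Block, Chamber Take, Dress Run-through.
Tech Block starts before Chamber Mixing ends → Chamber Mixing and Tech Block overlap.
That's a conflict, so the schedule is not conflict-free.

No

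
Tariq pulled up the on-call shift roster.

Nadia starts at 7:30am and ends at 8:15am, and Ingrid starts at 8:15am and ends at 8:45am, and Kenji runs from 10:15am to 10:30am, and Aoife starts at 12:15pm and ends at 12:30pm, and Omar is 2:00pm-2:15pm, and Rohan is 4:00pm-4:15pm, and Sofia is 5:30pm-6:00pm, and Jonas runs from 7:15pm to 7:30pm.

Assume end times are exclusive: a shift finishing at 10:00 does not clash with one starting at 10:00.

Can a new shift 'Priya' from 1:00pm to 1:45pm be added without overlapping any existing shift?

Yes — the slot is free

Nadia: ends 8:15am at or before Priya starts 1:00pm → clear.
Ingrid: ends 8:45am at or before Priya starts 1:00pm → clear.
Kenji: ends 10:30am at or before Priya starts 1:00pm → clear.
Aoife: ends 12:30pm at or before Priya starts 1:00pm → clear.
Omar: starts 2:00pm at or after Priya ends 1:45pm → clear.
Rohan: starts 4:00pm at or after Priya ends 1:45pm → clear.
Sofia: starts 5:30pm at or after Priya ends 1:45pm → clear.
Jonas: starts 7:15pm at or after Priya ends 1:45pm → clear.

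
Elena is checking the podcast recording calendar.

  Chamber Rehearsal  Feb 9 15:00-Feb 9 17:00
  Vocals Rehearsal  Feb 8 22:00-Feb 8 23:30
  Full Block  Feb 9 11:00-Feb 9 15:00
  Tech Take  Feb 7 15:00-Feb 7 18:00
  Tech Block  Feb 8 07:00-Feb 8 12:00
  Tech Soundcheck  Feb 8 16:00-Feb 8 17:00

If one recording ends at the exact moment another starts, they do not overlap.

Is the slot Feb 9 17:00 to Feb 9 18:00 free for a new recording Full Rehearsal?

Tech Take: ends Feb 7 18:00 at or before Full Rehearsal starts Feb 9 17:00 → clear.
Tech Block: ends Feb 8 12:00 at or before Full Rehearsal starts Feb 9 17:00 → clear.
Tech Soundcheck: ends Feb 8 17:00 at or before Full Rehearsal starts Feb 9 17:00 → clear.
Vocals Rehearsal: ends Feb 8 23:30 at or before Full Rehearsal starts Feb 9 17:00 → clear.
Full Block: ends Feb 9 15:00 at or before Full Rehearsal starts Feb 9 17:00 → clear.
Chamber Rehearsal: ends Feb 9 17:00 at or before Full Rehearsal starts Feb 9 17:00 → clear.

Yes — the slot is free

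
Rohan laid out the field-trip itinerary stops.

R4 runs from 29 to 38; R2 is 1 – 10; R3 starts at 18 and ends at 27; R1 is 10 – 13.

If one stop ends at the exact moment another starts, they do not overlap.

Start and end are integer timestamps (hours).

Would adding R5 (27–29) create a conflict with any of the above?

No — it doesn't clash with anything

R2: ends 10 at or before R5 starts 27 → clear.
R1: ends 13 at or before R5 starts 27 → clear.
R3: ends 27 at or before R5 starts 27 → clear.
R4: starts 29 at or after R5 ends 29 → clear.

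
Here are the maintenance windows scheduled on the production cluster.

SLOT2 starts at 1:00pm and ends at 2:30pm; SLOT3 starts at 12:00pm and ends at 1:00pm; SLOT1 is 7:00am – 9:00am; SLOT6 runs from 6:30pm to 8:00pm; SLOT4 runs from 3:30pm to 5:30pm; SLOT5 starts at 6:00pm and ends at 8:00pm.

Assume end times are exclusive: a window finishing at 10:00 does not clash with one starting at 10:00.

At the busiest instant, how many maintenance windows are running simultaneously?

Walk through starts and ends in time order (an end at T is processed before a start at T):
7:00am start SLOT1 → 1
9:00am end SLOT1 → 0
12:00pm start SLOT3 → 1
1:00pm end SLOT3 → 0
1:00pm start SLOT2 → 1
2:30pm end SLOT2 → 0
3:30pm start SLOT4 → 1
5:30pm end SLOT4 → 0
6:00pm start SLOT5 → 1
6:30pm start SLOT6 → 2
8:00pm end SLOT5 → 1
8:00pm end SLOT6 → 0
Peak is 2, at 6:30pm (SLOT5, SLOT6).

2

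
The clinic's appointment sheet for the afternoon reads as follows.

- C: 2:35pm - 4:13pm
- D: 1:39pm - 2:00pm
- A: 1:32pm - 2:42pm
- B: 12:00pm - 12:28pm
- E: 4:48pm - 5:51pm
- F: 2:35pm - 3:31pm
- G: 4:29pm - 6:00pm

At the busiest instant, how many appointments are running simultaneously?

Walk through starts and ends in time order (an end at T is processed before a start at T):
12:00pm start B → 1
12:28pm end B → 0
1:32pm start A → 1
1:39pm start D → 2
2:00pm end D → 1
2:35pm start C → 2
2:35pm start F → 3
2:42pm end A → 2
3:31pm end F → 1
4:13pm end C → 0
4:29pm start G → 1
4:48pm start E → 2
5:51pm end E → 1
6:00pm end G → 0
Peak is 3, at 2:35pm (A, C, F).

3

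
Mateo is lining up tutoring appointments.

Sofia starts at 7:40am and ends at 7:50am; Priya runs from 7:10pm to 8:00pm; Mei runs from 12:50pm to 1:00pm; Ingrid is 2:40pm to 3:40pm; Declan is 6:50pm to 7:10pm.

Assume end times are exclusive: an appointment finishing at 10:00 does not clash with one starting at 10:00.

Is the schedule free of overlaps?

Check each pair: they overlap iff neither finishes before the other starts.
Sorted by start: Sofia, Mei, Ingrid, Declan, Priya.
Mei starts after Sofia ends, so Sofia has no further overlaps.
Ingrid starts after Mei ends, so Mei has no further overlaps.
Declan starts after Ingrid ends, so Ingrid has no further overlaps.
Priya starts exactly when Declan ends (back-to-back, no overlap).
Every pair is clear; the schedule has no overlaps.

Yes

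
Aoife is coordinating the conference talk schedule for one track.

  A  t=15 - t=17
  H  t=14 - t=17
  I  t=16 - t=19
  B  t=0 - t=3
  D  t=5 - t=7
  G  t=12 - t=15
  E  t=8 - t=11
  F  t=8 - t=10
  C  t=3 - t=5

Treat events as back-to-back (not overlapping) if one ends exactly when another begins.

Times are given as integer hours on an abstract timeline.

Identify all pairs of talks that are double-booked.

A & H, A & I, E & F, G & H, H & I

Check each pair: they overlap iff neither finishes before the other starts.
Sorted by start: B, C, D, E, F, G, H, A, I.
C starts exactly when B ends (back-to-back, no overlap), so nothing later overlaps B either.
D starts exactly when C ends (back-to-back, no overlap), so nothing later overlaps C either.
E starts after D ends, so nothing later overlaps D either.
F starts before E ends → E and F overlap.
G starts after E ends, so nothing later overlaps E either.
G starts after F ends, so nothing later overlaps F either.
H starts before G ends → G and H overlap.
A starts exactly when G ends (back-to-back, no overlap), so nothing later overlaps G either.
A starts before H ends → H and A overlap.
I starts before H ends → H and I overlap.
I starts before A ends → A and I overlap.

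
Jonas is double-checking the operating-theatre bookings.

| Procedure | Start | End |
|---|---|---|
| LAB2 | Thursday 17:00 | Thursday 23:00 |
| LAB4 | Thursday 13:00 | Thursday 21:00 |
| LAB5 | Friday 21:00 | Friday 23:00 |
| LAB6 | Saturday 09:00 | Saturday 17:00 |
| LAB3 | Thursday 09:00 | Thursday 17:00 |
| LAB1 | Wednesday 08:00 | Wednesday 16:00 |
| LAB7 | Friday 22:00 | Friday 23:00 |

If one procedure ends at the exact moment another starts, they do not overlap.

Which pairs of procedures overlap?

LAB2 & LAB4, LAB3 & LAB4, LAB5 & LAB7

Sorted by start: LAB1, LAB3, LAB4, LAB2, LAB5, LAB7, LAB6.
LAB3 starts after LAB1 ends — done with LAB1.
LAB4 starts before LAB3 ends → LAB3 and LAB4 overlap.
LAB2 starts exactly when LAB3 ends (back-to-back, no overlap) — done with LAB3.
LAB2 starts before LAB4 ends → LAB4 and LAB2 overlap.
LAB5 starts after LAB4 ends — done with LAB4.
LAB5 starts after LAB2 ends — done with LAB2.
LAB7 starts before LAB5 ends → LAB5 and LAB7 overlap.
LAB6 starts after LAB5 ends.
LAB6 starts after LAB7 ends.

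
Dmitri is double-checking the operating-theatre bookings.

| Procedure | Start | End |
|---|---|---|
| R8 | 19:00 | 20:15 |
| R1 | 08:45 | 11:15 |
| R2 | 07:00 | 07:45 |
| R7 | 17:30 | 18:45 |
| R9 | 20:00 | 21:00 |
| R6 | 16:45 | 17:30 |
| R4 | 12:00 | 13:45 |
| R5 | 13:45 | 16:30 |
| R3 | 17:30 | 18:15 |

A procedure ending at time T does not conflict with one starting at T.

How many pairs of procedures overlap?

Sorted by start: R2, R1, R4, R5, R6, R3, R7, R8, R9.
R1 starts after R2 ends, so nothing later overlaps R2 either.
R4 starts after R1 ends, so nothing later overlaps R1 either.
R5 starts exactly when R4 ends (back-to-back, no overlap), so nothing later overlaps R4 either.
R6 starts after R5 ends, so nothing later overlaps R5 either.
R3 starts exactly when R6 ends (back-to-back, no overlap), so nothing later overlaps R6 either.
R7 starts before R3 ends → R3 and R7 overlap.
R8 starts after R3 ends, so nothing later overlaps R3 either.
R8 starts after R7 ends, so nothing later overlaps R7 either.
R9 starts before R8 ends → R8 and R9 overlap.
Overlapping pairs: R3 & R7, R8 & R9 — 2 in total.

2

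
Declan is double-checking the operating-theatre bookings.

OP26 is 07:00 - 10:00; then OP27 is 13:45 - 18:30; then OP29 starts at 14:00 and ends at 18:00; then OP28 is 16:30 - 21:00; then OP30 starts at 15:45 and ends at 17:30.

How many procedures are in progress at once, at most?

Sort all start/end points and keep a running count:
07:00 start OP26 → 1
10:00 end OP26 → 0
13:45 start OP27 → 1
14:00 start OP29 → 2
15:45 start OP30 → 3
16:30 start OP28 → 4
17:30 end OP30 → 3
18:00 end OP29 → 2
18:30 end OP27 → 1
21:00 end OP28 → 0
Peak is 4, at 16:30 (OP27, OP28, OP29, OP30).

4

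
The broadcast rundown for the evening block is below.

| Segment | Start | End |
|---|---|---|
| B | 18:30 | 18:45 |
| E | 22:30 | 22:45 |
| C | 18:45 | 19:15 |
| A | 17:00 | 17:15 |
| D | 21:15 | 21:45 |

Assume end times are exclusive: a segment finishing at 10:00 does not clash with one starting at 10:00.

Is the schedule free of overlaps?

Yes

Check each pair: they overlap iff neither finishes before the other starts.
Sorted by start: A, B, C, D, E.
B starts after A ends; A is clear from here.
C starts exactly when B ends (back-to-back, no overlap); B is clear from here.
D starts after C ends; C is clear from here.
E starts after D ends.
Every pair is clear; the schedule has no overlaps.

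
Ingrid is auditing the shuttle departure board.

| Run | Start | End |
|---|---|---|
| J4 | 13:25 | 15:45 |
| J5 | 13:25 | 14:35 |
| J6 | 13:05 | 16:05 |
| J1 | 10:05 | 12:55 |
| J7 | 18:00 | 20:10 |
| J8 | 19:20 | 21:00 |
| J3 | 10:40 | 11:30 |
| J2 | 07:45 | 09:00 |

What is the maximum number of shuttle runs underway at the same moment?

3

Sweep the timeline, counting +1 at each start and −1 at each end (ends before starts at a tie):
07:45 start J2 → 1
09:00 end J2 → 0
10:05 start J1 → 1
10:40 start J3 → 2
11:30 end J3 → 1
12:55 end J1 → 0
13:05 start J6 → 1
13:25 start J4 → 2
13:25 start J5 → 3
14:35 end J5 → 2
15:45 end J4 → 1
16:05 end J6 → 0
18:00 start J7 → 1
19:20 start J8 → 2
20:10 end J7 → 1
21:00 end J8 → 0
Peak is 3, at 13:25 (J4, J5, J6).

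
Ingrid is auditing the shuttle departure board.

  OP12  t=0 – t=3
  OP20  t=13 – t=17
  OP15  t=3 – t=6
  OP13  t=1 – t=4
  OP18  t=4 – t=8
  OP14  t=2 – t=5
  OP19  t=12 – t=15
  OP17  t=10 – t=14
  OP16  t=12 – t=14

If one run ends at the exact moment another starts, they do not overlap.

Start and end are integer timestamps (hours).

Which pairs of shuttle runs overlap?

OP12 & OP13, OP12 & OP14, OP13 & OP14, OP13 & OP15, OP14 & OP15, OP14 & OP18, OP15 & OP18, OP16 & OP17, OP16 & OP19, OP16 & OP20, OP17 & OP19, OP17 & OP20, OP19 & OP20

Sorted by start: OP12, OP13, OP14, OP15, OP18, OP17, OP16, OP19, OP20.
OP13 starts before OP12 ends → OP12 and OP13 overlap.
OP14 starts before OP12 ends → OP12 and OP14 overlap.
OP15 starts exactly when OP12 ends (back-to-back, no overlap) — done with OP12.
OP14 starts before OP13 ends → OP13 and OP14 overlap.
OP15 starts before OP13 ends → OP13 and OP15 overlap.
OP18 starts exactly when OP13 ends (back-to-back, no overlap) — done with OP13.
OP15 starts before OP14 ends → OP14 and OP15 overlap.
OP18 starts before OP14 ends → OP14 and OP18 overlap.
OP17 starts after OP14 ends — done with OP14.
OP18 starts before OP15 ends → OP15 and OP18 overlap.
OP17 starts after OP15 ends — done with OP15.
OP17 starts after OP18 ends — done with OP18.
OP16 starts before OP17 ends → OP17 and OP16 overlap.
OP19 starts before OP17 ends → OP17 and OP19 overlap.
OP20 starts before OP17 ends → OP17 and OP20 overlap.
OP19 starts before OP16 ends → OP16 and OP19 overlap.
OP20 starts before OP16 ends → OP16 and OP20 overlap.
OP20 starts before OP19 ends → OP19 and OP20 overlap.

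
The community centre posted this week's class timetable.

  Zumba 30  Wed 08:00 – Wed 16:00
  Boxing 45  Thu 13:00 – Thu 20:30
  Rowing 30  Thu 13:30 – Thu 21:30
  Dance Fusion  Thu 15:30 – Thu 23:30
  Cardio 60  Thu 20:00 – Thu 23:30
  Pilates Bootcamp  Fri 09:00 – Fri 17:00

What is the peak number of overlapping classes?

4

Sort all start/end points and keep a running count:
Wed 08:00 start Zumba 30 → 1
Wed 16:00 end Zumba 30 → 0
Thu 13:00 start Boxing 45 → 1
Thu 13:30 start Rowing 30 → 2
Thu 15:30 start Dance Fusion → 3
Thu 20:00 start Cardio 60 → 4
Thu 20:30 end Boxing 45 → 3
Thu 21:30 end Rowing 30 → 2
Thu 23:30 end Cardio 60 → 1
Thu 23:30 end Dance Fusion → 0
Fri 09:00 start Pilates Bootcamp → 1
Fri 17:00 end Pilates Bootcamp → 0
Peak is 4, at Thu 20:00 (Boxing 45, Cardio 60, Dance Fusion, Rowing 30).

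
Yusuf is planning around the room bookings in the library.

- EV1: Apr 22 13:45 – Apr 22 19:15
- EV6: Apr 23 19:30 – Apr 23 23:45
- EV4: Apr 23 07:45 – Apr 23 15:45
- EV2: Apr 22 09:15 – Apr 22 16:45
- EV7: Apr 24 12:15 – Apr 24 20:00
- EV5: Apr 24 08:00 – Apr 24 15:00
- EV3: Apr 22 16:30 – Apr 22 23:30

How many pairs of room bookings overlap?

Two intervals overlap when each starts before the other ends.
Sorted by start: EV2, EV1, EV3, EV4, EV6, EV5, EV7.
EV1 starts before EV2 ends → EV2 and EV1 overlap.
EV3 starts before EV2 ends → EV2 and EV3 overlap.
EV4 starts after EV2 ends, so nothing later overlaps EV2 either.
EV3 starts before EV1 ends → EV1 and EV3 overlap.
EV4 starts after EV1 ends, so nothing later overlaps EV1 either.
EV4 starts after EV3 ends, so nothing later overlaps EV3 either.
EV6 starts after EV4 ends, so nothing later overlaps EV4 either.
EV5 starts after EV6 ends, so nothing later overlaps EV6 either.
EV7 starts before EV5 ends → EV5 and EV7 overlap.
Overlapping pairs: EV1 & EV2, EV1 & EV3, EV2 & EV3, EV5 & EV7 — 4 in total.

4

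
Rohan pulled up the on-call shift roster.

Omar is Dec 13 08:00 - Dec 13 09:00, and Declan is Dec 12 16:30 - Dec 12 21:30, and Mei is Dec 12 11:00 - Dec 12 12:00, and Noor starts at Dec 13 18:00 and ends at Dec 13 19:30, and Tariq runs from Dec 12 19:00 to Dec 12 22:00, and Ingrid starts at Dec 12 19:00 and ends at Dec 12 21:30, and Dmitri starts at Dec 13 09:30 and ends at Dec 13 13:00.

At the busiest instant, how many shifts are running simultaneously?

3

Walk through starts and ends in time order (an end at T is processed before a start at T):
Dec 12 11:00 start Mei → 1
Dec 12 12:00 end Mei → 0
Dec 12 16:30 start Declan → 1
Dec 12 19:00 start Ingrid → 2
Dec 12 19:00 start Tariq → 3
Dec 12 21:30 end Declan → 2
Dec 12 21:30 end Ingrid → 1
Dec 12 22:00 end Tariq → 0
Dec 13 08:00 start Omar → 1
Dec 13 09:00 end Omar → 0
Dec 13 09:30 start Dmitri → 1
Dec 13 13:00 end Dmitri → 0
Dec 13 18:00 start Noor → 1
Dec 13 19:30 end Noor → 0
Peak is 3, at Dec 12 19:00 (Declan, Ingrid, Tariq).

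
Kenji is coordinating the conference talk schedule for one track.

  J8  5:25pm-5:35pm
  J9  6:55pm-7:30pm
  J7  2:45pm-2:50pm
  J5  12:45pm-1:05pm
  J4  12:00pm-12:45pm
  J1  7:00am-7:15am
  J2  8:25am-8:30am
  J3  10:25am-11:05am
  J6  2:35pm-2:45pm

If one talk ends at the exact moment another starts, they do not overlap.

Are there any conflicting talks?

Sorted by start: J1, J2, J3, J4, J5, J6, J7, J8, J9.
J2 starts after J1 ends — done with J1.
J3 starts after J2 ends — done with J2.
J4 starts after J3 ends — done with J3.
J5 starts exactly when J4 ends (back-to-back, no overlap) — done with J4.
J6 starts after J5 ends — done with J5.
J7 starts exactly when J6 ends (back-to-back, no overlap) — done with J6.
J8 starts after J7 ends — done with J7.
J9 starts after J8 ends.
Every pair is clear; the schedule has no overlaps.

No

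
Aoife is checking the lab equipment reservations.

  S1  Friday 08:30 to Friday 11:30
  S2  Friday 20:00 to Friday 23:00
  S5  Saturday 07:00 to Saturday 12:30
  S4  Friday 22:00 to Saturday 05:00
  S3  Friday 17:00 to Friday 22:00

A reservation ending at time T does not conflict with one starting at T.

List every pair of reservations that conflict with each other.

Two intervals overlap when each starts before the other ends.
Sorted by start: S1, S3, S2, S4, S5.
S3 starts after S1 ends; S1 is clear from here.
S2 starts before S3 ends → S3 and S2 overlap.
S4 starts exactly when S3 ends (back-to-back, no overlap); S3 is clear from here.
S4 starts before S2 ends → S2 and S4 overlap.
S5 starts after S2 ends.
S5 starts after S4 ends.

S2 & S3, S2 & S4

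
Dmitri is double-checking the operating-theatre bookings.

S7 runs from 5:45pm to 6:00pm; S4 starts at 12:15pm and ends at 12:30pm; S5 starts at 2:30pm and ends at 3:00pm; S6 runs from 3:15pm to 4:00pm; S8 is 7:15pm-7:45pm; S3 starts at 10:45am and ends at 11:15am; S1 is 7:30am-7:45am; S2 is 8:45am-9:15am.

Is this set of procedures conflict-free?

Yes

Sorted by start: S1, S2, S3, S4, S5, S6, S7, S8.
S2 starts after S1 ends — done with S1.
S3 starts after S2 ends — done with S2.
S4 starts after S3 ends — done with S3.
S5 starts after S4 ends — done with S4.
S6 starts after S5 ends — done with S5.
S7 starts after S6 ends — done with S6.
S8 starts after S7 ends.
Every pair is clear; the schedule has no overlaps.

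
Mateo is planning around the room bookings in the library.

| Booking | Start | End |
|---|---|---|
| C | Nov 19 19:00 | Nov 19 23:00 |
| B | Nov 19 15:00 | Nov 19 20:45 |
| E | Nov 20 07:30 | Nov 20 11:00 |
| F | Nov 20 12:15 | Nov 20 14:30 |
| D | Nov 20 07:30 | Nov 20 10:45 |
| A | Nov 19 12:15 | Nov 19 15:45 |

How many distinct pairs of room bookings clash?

Two intervals overlap when each starts before the other ends.
Sorted by start: A, B, C, D, E, F.
B starts before A ends → A and B overlap.
C starts after A ends — done with A.
C starts before B ends → B and C overlap.
D starts after B ends — done with B.
D starts after C ends — done with C.
E starts before D ends → D and E overlap.
F starts after D ends.
F starts after E ends.
Overlapping pairs: A & B, B & C, D & E — 3 in total.

3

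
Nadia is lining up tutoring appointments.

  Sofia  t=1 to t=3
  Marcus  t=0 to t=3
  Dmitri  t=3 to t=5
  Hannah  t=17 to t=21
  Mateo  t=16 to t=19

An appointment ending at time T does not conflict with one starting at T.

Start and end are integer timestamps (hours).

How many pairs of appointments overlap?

2

Two intervals overlap when each starts before the other ends.
Sorted by start: Marcus, Sofia, Dmitri, Mateo, Hannah.
Sofia starts before Marcus ends → Marcus and Sofia overlap.
Dmitri starts exactly when Marcus ends (back-to-back, no overlap); Marcus is clear from here.
Dmitri starts exactly when Sofia ends (back-to-back, no overlap); Sofia is clear from here.
Mateo starts after Dmitri ends; Dmitri is clear from here.
Hannah starts before Mateo ends → Mateo and Hannah overlap.
Overlapping pairs: Hannah & Mateo, Marcus & Sofia — 2 in total.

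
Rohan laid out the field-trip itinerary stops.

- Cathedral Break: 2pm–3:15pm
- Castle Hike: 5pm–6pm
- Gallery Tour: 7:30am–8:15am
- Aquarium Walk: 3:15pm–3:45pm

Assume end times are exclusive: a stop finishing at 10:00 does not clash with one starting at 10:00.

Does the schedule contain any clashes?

No

Sorted by start: Gallery Tour, Cathedral Break, Aquarium Walk, Castle Hike.
Cathedral Break starts after Gallery Tour ends — done with Gallery Tour.
Aquarium Walk starts exactly when Cathedral Break ends (back-to-back, no overlap) — done with Cathedral Break.
Castle Hike starts after Aquarium Walk ends.
Every pair is clear; the schedule has no overlaps.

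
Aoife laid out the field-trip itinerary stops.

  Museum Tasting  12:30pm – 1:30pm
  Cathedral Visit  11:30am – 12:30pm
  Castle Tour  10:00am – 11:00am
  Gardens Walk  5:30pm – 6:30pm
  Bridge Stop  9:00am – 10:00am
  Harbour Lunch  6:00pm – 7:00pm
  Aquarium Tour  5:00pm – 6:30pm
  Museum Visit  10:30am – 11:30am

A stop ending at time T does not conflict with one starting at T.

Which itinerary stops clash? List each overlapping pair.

Check each pair: they overlap iff neither finishes before the other starts.
Sorted by start: Bridge Stop, Castle Tour, Museum Visit, Cathedral Visit, Museum Tasting, Aquarium Tour, Gardens Walk, Harbour Lunch.
Castle Tour starts exactly when Bridge Stop ends (back-to-back, no overlap), so Bridge Stop has no further overlaps.
Museum Visit starts before Castle Tour ends → Castle Tour and Museum Visit overlap.
Cathedral Visit starts after Castle Tour ends, so Castle Tour has no further overlaps.
Cathedral Visit starts exactly when Museum Visit ends (back-to-back, no overlap), so Museum Visit has no further overlaps.
Museum Tasting starts exactly when Cathedral Visit ends (back-to-back, no overlap), so Cathedral Visit has no further overlaps.
Aquarium Tour starts after Museum Tasting ends, so Museum Tasting has no further overlaps.
Gardens Walk starts before Aquarium Tour ends → Aquarium Tour and Gardens Walk overlap.
Harbour Lunch starts before Aquarium Tour ends → Aquarium Tour and Harbour Lunch overlap.
Harbour Lunch starts before Gardens Walk ends → Gardens Walk and Harbour Lunch overlap.

Aquarium Tour & Gardens Walk, Aquarium Tour & Harbour Lunch, Castle Tour & Museum Visit, Gardens Walk & Harbour Lunch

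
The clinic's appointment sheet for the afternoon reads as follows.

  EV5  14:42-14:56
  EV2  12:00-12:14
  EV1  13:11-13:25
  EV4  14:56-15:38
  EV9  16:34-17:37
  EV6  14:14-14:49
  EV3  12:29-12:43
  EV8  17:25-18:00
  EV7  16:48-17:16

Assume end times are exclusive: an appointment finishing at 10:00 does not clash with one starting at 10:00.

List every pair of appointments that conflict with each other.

EV5 & EV6, EV7 & EV9, EV8 & EV9

Sorted by start: EV2, EV3, EV1, EV6, EV5, EV4, EV9, EV7, EV8.
EV3 starts after EV2 ends; EV2 is clear from here.
EV1 starts after EV3 ends; EV3 is clear from here.
EV6 starts after EV1 ends; EV1 is clear from here.
EV5 starts before EV6 ends → EV6 and EV5 overlap.
EV4 starts after EV6 ends; EV6 is clear from here.
EV4 starts exactly when EV5 ends (back-to-back, no overlap); EV5 is clear from here.
EV9 starts after EV4 ends; EV4 is clear from here.
EV7 starts before EV9 ends → EV9 and EV7 overlap.
EV8 starts before EV9 ends → EV9 and EV8 overlap.
EV8 starts after EV7 ends.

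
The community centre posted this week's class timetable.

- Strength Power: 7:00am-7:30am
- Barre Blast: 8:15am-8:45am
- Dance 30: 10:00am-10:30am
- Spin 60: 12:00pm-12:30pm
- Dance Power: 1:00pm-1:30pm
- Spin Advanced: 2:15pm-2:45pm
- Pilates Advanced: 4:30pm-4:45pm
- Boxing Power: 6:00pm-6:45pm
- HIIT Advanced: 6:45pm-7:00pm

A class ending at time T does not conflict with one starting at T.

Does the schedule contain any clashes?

Sorted by start: Strength Power, Barre Blast, Dance 30, Spin 60, Dance Power, Spin Advanced, Pilates Advanced, Boxing Power, HIIT Advanced.
Barre Blast starts after Strength Power ends — done with Strength Power.
Dance 30 starts after Barre Blast ends — done with Barre Blast.
Spin 60 starts after Dance 30 ends — done with Dance 30.
Dance Power starts after Spin 60 ends — done with Spin 60.
Spin Advanced starts after Dance Power ends — done with Dance Power.
Pilates Advanced starts after Spin Advanced ends — done with Spin Advanced.
Boxing Power starts after Pilates Advanced ends — done with Pilates Advanced.
HIIT Advanced starts exactly when Boxing Power ends (back-to-back, no overlap).
Every pair is clear; the schedule has no overlaps.

No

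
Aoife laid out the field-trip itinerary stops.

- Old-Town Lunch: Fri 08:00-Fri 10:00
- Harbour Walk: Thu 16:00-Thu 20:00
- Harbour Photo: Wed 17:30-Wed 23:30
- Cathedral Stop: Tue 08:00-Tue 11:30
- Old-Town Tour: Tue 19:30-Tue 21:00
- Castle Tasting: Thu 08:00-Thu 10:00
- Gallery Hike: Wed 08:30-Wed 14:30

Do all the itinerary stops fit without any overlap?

Sorted by start: Cathedral Stop, Old-Town Tour, Gallery Hike, Harbour Photo, Castle Tasting, Harbour Walk, Old-Town Lunch.
Old-Town Tour starts after Cathedral Stop ends, so Cathedral Stop has no further overlaps.
Gallery Hike starts after Old-Town Tour ends, so Old-Town Tour has no further overlaps.
Harbour Photo starts after Gallery Hike ends, so Gallery Hike has no further overlaps.
Castle Tasting starts after Harbour Photo ends, so Harbour Photo has no further overlaps.
Harbour Walk starts after Castle Tasting ends, so Castle Tasting has no further overlaps.
Old-Town Lunch starts after Harbour Walk ends.
Every pair is clear; the schedule has no overlaps.

Yes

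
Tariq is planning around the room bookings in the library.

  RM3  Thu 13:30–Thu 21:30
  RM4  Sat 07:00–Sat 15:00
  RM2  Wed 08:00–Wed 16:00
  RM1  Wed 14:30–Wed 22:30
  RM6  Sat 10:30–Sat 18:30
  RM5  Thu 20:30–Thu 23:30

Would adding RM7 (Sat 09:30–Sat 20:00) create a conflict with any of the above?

RM2: ends Wed 16:00 at or before RM7 starts Sat 09:30 → clear.
RM1: ends Wed 22:30 at or before RM7 starts Sat 09:30 → clear.
RM3: ends Thu 21:30 at or before RM7 starts Sat 09:30 → clear.
RM5: ends Thu 23:30 at or before RM7 starts Sat 09:30 → clear.
RM4: starts Sat 07:00 before RM7 ends Sat 20:00, and ends Sat 15:00 after RM7 starts Sat 09:30 → overlap.
RM6: starts Sat 10:30 before RM7 ends Sat 20:00, and ends Sat 18:30 after RM7 starts Sat 09:30 → overlap.
RM7 overlaps RM4, RM6.

Yes — it overlaps RM4, RM6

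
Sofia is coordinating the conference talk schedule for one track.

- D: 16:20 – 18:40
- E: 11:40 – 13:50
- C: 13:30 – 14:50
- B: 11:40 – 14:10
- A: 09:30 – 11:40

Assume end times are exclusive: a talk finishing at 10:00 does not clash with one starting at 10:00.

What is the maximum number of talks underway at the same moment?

Sort all start/end points and keep a running count:
09:30 start A → 1
11:40 end A → 0
11:40 start B → 1
11:40 start E → 2
13:30 start C → 3
13:50 end E → 2
14:10 end B → 1
14:50 end C → 0
16:20 start D → 1
18:40 end D → 0
Peak is 3, at 13:30 (B, C, E).

3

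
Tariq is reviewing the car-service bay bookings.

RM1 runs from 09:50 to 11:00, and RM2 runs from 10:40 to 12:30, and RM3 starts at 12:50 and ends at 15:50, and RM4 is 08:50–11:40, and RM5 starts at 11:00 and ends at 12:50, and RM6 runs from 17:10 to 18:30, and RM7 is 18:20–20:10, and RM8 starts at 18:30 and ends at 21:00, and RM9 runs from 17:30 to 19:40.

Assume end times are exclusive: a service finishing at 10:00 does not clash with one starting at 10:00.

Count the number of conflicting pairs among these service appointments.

10

Two intervals overlap when each starts before the other ends.
Sorted by start: RM4, RM1, RM2, RM5, RM3, RM6, RM9, RM7, RM8.
RM1 starts before RM4 ends → RM4 and RM1 overlap.
RM2 starts before RM4 ends → RM4 and RM2 overlap.
RM5 starts before RM4 ends → RM4 and RM5 overlap.
RM3 starts after RM4 ends, so RM4 has no further overlaps.
RM2 starts before RM1 ends → RM1 and RM2 overlap.
RM5 starts exactly when RM1 ends (back-to-back, no overlap), so RM1 has no further overlaps.
RM5 starts before RM2 ends → RM2 and RM5 overlap.
RM3 starts after RM2 ends, so RM2 has no further overlaps.
RM3 starts exactly when RM5 ends (back-to-back, no overlap), so RM5 has no further overlaps.
RM6 starts after RM3 ends, so RM3 has no further overlaps.
RM9 starts before RM6 ends → RM6 and RM9 overlap.
RM7 starts before RM6 ends → RM6 and RM7 overlap.
RM8 starts exactly when RM6 ends (back-to-back, no overlap).
RM7 starts before RM9 ends → RM9 and RM7 overlap.
RM8 starts before RM9 ends → RM9 and RM8 overlap.
RM8 starts before RM7 ends → RM7 and RM8 overlap.
Overlapping pairs: RM1 & RM2, RM1 & RM4, RM2 & RM4, RM2 & RM5, RM4 & RM5, RM6 & RM7, RM6 & RM9, RM7 & RM8, RM7 & RM9, RM8 & RM9 — 10 in total.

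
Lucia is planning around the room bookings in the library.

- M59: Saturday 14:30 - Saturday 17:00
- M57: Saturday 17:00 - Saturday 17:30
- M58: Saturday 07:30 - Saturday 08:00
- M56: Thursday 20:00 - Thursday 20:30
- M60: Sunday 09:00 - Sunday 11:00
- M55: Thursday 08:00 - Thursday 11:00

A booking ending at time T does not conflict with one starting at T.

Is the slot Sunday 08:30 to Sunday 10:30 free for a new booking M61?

No — it overlaps M60

M55: ends Thursday 11:00 at or before M61 starts Sunday 08:30 → clear.
M56: ends Thursday 20:30 at or before M61 starts Sunday 08:30 → clear.
M58: ends Saturday 08:00 at or before M61 starts Sunday 08:30 → clear.
M59: ends Saturday 17:00 at or before M61 starts Sunday 08:30 → clear.
M57: ends Saturday 17:30 at or before M61 starts Sunday 08:30 → clear.
M60: starts Sunday 09:00 before M61 ends Sunday 10:30, and ends Sunday 11:00 after M61 starts Sunday 08:30 → overlap.
M61 overlaps M60.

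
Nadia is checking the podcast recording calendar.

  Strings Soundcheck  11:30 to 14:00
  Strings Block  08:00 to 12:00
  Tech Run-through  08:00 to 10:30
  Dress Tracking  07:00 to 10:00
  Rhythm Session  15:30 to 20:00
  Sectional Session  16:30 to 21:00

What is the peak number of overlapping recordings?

3

Sort all start/end points and keep a running count:
07:00 start Dress Tracking → 1
08:00 start Strings Block → 2
08:00 start Tech Run-through → 3
10:00 end Dress Tracking → 2
10:30 end Tech Run-through → 1
11:30 start Strings Soundcheck → 2
12:00 end Strings Block → 1
14:00 end Strings Soundcheck → 0
15:30 start Rhythm Session → 1
16:30 start Sectional Session → 2
20:00 end Rhythm Session → 1
21:00 end Sectional Session → 0
Peak is 3, at 08:00 (Dress Tracking, Strings Block, Tech Run-through).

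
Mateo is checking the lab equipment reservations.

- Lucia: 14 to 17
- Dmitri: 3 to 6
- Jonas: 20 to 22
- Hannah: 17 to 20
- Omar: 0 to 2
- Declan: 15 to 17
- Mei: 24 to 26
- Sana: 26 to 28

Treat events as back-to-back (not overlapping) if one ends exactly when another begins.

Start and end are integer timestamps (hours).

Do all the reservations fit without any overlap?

Check each pair: they overlap iff neither finishes before the other starts.
Sorted by start: Omar, Dmitri, Lucia, Declan, Hannah, Jonas, Mei, Sana.
Dmitri starts after Omar ends, so nothing later overlaps Omar either.
Lucia starts after Dmitri ends, so nothing later overlaps Dmitri either.
Declan starts before Lucia ends → Lucia and Declan overlap.
That's a conflict, so the schedule is not conflict-free.

No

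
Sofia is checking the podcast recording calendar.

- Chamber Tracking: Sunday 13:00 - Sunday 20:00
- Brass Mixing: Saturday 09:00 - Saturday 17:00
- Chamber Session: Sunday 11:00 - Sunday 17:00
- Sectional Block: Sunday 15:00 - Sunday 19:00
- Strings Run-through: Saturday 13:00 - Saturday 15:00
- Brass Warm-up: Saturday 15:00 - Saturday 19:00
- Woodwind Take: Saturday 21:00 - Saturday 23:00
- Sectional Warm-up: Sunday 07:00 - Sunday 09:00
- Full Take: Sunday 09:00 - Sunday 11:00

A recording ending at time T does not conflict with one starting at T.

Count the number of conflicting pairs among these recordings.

Sorted by start: Brass Mixing, Strings Run-through, Brass Warm-up, Woodwind Take, Sectional Warm-up, Full Take, Chamber Session, Chamber Tracking, Sectional Block.
Strings Run-through starts before Brass Mixing ends → Brass Mixing and Strings Run-through overlap.
Brass Warm-up starts before Brass Mixing ends → Brass Mixing and Brass Warm-up overlap.
Woodwind Take starts after Brass Mixing ends — done with Brass Mixing.
Brass Warm-up starts exactly when Strings Run-through ends (back-to-back, no overlap) — done with Strings Run-through.
Woodwind Take starts after Brass Warm-up ends — done with Brass Warm-up.
Sectional Warm-up starts after Woodwind Take ends — done with Woodwind Take.
Full Take starts exactly when Sectional Warm-up ends (back-to-back, no overlap) — done with Sectional Warm-up.
Chamber Session starts exactly when Full Take ends (back-to-back, no overlap) — done with Full Take.
Chamber Tracking starts before Chamber Session ends → Chamber Session and Chamber Tracking overlap.
Sectional Block starts before Chamber Session ends → Chamber Session and Sectional Block overlap.
Sectional Block starts before Chamber Tracking ends → Chamber Tracking and Sectional Block overlap.
Overlapping pairs: Brass Mixing & Brass Warm-up, Brass Mixing & Strings Run-through, Chamber Session & Chamber Tracking, Chamber Session & Sectional Block, Chamber Tracking & Sectional Block — 5 in total.

5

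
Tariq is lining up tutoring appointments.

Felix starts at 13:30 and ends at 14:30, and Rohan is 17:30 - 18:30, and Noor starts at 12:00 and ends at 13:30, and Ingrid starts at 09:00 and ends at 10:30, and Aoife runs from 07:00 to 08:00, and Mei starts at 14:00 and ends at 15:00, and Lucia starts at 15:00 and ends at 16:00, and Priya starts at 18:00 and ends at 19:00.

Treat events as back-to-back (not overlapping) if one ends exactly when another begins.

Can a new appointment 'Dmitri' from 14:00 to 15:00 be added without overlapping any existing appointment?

Aoife: ends 08:00 at or before Dmitri starts 14:00 → clear.
Ingrid: ends 10:30 at or before Dmitri starts 14:00 → clear.
Noor: ends 13:30 at or before Dmitri starts 14:00 → clear.
Felix: starts 13:30 before Dmitri ends 15:00, and ends 14:30 after Dmitri starts 14:00 → overlap.
Mei: starts 14:00 before Dmitri ends 15:00, and ends 15:00 after Dmitri starts 14:00 → overlap.
Lucia: starts 15:00 at or after Dmitri ends 15:00 → clear.
Rohan: starts 17:30 at or after Dmitri ends 15:00 → clear.
Priya: starts 18:00 at or after Dmitri ends 15:00 → clear.
Dmitri overlaps Felix, Mei.

No — it overlaps Felix, Mei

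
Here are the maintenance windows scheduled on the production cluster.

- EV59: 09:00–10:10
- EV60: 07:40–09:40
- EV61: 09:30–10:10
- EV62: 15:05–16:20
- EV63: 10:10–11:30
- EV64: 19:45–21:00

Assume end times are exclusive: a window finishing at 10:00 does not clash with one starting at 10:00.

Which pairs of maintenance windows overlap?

EV59 & EV60, EV59 & EV61, EV60 & EV61

Sorted by start: EV60, EV59, EV61, EV63, EV62, EV64.
EV59 starts before EV60 ends → EV60 and EV59 overlap.
EV61 starts before EV60 ends → EV60 and EV61 overlap.
EV63 starts after EV60 ends, so EV60 has no further overlaps.
EV61 starts before EV59 ends → EV59 and EV61 overlap.
EV63 starts exactly when EV59 ends (back-to-back, no overlap), so EV59 has no further overlaps.
EV63 starts exactly when EV61 ends (back-to-back, no overlap), so EV61 has no further overlaps.
EV62 starts after EV63 ends, so EV63 has no further overlaps.
EV64 starts after EV62 ends.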